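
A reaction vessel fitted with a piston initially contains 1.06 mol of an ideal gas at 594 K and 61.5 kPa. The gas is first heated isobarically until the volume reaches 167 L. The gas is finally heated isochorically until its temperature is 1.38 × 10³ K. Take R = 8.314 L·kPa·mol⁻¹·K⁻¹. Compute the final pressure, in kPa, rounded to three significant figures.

P₃ ≈ 72.8 kPa

From PV = nRT: V₁ = nRT₁/P₁ = 85.12 L.
P constant ⇒ V ∝ T: P₂ = P₁; T₂ = T₁·(V₂/V₁) = 1165 K.
Isochoric, so P/T is constant: V₃ = V₂; P₃ = P₂·(T₃/T₂) = 72.82 kPa.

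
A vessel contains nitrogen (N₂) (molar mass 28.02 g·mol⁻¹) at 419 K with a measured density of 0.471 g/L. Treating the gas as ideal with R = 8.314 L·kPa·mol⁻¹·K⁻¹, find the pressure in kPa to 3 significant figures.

P ≈ 58.6 kPa

ρ = PM/(RT) ⇒ P = ρRT/M = (0.471 × 8.314 × 419.0) / 28.02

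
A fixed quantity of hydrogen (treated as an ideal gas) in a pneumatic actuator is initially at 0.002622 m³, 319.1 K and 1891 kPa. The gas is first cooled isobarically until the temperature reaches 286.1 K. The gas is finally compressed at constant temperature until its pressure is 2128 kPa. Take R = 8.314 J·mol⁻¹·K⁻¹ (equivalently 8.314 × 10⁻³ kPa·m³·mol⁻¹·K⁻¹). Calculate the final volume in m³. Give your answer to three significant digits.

V₃ ≈ 0.00209 m³

Isobaric, so V/T is constant: P₂ = P₁; V₂ = V₁·(T₂/T₁) = 0.002351 m³.
T constant ⇒ Boyle's law P V = const: T₃ = T₂; V₃ = V₂·(P₂/P₃) = 0.002089 m³.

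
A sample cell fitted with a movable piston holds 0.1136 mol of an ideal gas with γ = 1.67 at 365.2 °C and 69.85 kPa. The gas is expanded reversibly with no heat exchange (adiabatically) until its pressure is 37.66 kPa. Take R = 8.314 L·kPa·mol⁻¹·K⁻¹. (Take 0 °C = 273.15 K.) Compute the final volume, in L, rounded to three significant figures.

V₂ ≈ 12.5 L

Convert: T₁ = 638.3 K.
From PV = nRT: V₁ = nRT₁/P₁ = 8.631 L.
Reversible adiabatic, γ = 1.67: T₂ = T₁·(P₂/P₁)^((γ−1)/γ) = 498.2 K; V₂ = V₁·(P₁/P₂)^(1/γ) = 12.49 L.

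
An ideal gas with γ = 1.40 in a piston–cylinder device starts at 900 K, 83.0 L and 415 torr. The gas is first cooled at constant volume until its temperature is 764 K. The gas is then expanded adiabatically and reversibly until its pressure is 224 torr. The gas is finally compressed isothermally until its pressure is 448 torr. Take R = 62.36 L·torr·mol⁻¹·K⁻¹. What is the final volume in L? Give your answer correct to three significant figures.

V₄ ≈ 57.3 L

V constant ⇒ P ∝ T: V₂ = V₁; P₂ = P₁·(T₂/T₁) = 352.3 torr.
Reversible adiabatic, γ = 1.40: T₃ = T₂·(P₃/P₂)^((γ−1)/γ) = 671.3 K; V₃ = V₂·(P₂/P₃)^(1/γ) = 114.7 L.
Isothermal, so P V is constant: T₄ = T₃; V₄ = V₃·(P₃/P₄) = 57.35 L.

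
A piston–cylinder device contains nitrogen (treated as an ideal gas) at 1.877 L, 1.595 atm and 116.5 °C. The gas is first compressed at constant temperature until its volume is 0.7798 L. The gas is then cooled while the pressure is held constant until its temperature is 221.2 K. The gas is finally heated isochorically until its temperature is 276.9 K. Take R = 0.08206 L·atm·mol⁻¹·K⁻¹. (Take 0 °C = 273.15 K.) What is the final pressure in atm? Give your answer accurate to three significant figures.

Convert: T₁ = 389.6 K.
T constant ⇒ Boyle's law P V = const: T₂ = T₁; P₂ = P₁·(V₁/V₂) = 3.839 atm.
P constant ⇒ V ∝ T: P₃ = P₂; V₃ = V₂·(T₃/T₂) = 0.4427 L.
Isochoric, so P/T is constant: V₄ = V₃; P₄ = P₃·(T₄/T₃) = 4.806 atm.

P₄ ≈ 4.81 atm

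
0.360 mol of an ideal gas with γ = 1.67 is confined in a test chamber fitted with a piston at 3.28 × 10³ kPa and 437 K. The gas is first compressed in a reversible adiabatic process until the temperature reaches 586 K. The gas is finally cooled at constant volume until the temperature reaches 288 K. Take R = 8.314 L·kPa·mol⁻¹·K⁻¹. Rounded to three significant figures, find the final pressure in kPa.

From PV = nRT: V₁ = nRT₁/P₁ = 0.3988 L.
Adiabatic (γ = 1.67), T V^(γ−1) and P V^γ constant: P₂ = P₁·(T₂/T₁)^(γ/(γ−1)) = 6815 kPa; V₂ = V₁·(T₁/T₂)^(1/(γ−1)) = 0.2574 L.
V constant ⇒ P ∝ T: V₃ = V₂; P₃ = P₂·(T₃/T₂) = 3349 kPa.

P₃ ≈ 3.35e+03 kPa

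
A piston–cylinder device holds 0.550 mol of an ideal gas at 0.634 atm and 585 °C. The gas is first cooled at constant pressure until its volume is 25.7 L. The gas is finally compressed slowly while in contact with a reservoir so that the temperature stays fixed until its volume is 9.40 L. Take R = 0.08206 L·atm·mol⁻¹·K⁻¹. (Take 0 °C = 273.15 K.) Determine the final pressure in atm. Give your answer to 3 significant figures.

P₃ ≈ 1.73 atm

Convert: T₁ = 858.1 K.
From PV = nRT: V₁ = nRT₁/P₁ = 61.09 L.
Isobaric, so V/T is constant: P₂ = P₁; T₂ = T₁·(V₂/V₁) = 361.0 K.
T constant ⇒ Boyle's law P V = const: T₃ = T₂; P₃ = P₂·(V₂/V₃) = 1.733 atm.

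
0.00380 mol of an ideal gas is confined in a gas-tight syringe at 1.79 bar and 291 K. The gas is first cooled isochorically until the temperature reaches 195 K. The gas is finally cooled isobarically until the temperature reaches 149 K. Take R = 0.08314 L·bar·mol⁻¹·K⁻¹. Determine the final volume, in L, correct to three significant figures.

From PV = nRT: V₁ = nRT₁/P₁ = 0.05136 L.
Isochoric, so P/T is constant: V₂ = V₁; P₂ = P₁·(T₂/T₁) = 1.199 bar.
P constant ⇒ V ∝ T: P₃ = P₂; V₃ = V₂·(T₃/T₂) = 0.03925 L.

V₃ ≈ 0.0392 L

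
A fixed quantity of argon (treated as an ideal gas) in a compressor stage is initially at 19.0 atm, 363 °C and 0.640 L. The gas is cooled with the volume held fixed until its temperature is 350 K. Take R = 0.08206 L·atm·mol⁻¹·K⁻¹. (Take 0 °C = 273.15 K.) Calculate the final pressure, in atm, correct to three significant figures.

P₂ ≈ 10.5 atm

Convert: T₁ = 636.1 K.
V constant ⇒ P ∝ T: V₂ = V₁; P₂ = P₁·(T₂/T₁) = 10.45 atm.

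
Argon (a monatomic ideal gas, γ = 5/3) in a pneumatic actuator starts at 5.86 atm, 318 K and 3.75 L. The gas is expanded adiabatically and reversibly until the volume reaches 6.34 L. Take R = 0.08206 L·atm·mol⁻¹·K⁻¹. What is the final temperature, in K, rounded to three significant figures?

Adiabatic (γ = 5/3), T V^(γ−1) and P V^γ constant: T₂ = T₁·(V₁/V₂)^(γ−1) = 224.1 K; P₂ = P₁·(V₁/V₂)^γ = 2.442 atm.

T₂ ≈ 224 K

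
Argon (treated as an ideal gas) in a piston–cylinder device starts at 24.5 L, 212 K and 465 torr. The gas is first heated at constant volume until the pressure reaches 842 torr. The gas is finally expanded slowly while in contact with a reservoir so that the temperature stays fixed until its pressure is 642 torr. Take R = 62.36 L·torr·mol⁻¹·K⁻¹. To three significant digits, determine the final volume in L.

Isochoric, so P/T is constant: V₂ = V₁; T₂ = T₁·(P₂/P₁) = 383.9 K.
T constant ⇒ Boyle's law P V = const: T₃ = T₂; V₃ = V₂·(P₂/P₃) = 32.13 L.

V₃ ≈ 32.1 L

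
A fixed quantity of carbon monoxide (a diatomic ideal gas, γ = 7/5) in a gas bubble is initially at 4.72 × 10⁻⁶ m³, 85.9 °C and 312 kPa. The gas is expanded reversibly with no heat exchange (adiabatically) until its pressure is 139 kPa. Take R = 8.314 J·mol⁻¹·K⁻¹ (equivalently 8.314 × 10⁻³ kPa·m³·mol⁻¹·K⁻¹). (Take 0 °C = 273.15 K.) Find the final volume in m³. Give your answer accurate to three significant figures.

Convert: T₁ = 359.0 K.
Reversible adiabatic, γ = 7/5: T₂ = T₁·(P₂/P₁)^((γ−1)/γ) = 285.0 K; V₂ = V₁·(P₁/P₂)^(1/γ) = 8.409e-06 m³.

V₂ ≈ 8.41e-06 m³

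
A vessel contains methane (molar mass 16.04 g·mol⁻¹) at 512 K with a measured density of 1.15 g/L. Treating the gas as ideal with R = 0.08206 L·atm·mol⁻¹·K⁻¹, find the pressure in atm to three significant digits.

P ≈ 3.01 atm

ρ = PM/(RT) ⇒ P = ρRT/M = (1.15 × 0.08206 × 512.0) / 16.04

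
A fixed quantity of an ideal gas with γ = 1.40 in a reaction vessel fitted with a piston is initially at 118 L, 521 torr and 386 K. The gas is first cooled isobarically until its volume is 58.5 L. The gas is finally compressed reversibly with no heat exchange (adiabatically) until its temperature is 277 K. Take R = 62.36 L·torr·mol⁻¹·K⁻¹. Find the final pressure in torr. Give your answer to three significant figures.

Isobaric, so V/T is constant: P₂ = P₁; T₂ = T₁·(V₂/V₁) = 191.4 K.
Reversible adiabatic, γ = 1.40: P₃ = P₂·(T₃/T₂)^(γ/(γ−1)) = 1901 torr; V₃ = V₂·(T₂/T₃)^(1/(γ−1)) = 23.21 L.

P₃ ≈ 1.90e+03 torr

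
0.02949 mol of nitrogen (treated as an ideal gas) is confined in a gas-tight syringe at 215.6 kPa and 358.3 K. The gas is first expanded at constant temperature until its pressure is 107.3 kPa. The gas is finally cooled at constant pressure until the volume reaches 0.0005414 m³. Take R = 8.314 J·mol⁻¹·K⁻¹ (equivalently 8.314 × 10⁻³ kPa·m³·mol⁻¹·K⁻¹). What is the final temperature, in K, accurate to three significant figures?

T₃ ≈ 237 K

From PV = nRT: V₁ = nRT₁/P₁ = 0.0004075 m³.
T constant ⇒ Boyle's law P V = const: T₂ = T₁; V₂ = V₁·(P₁/P₂) = 0.0008187 m³.
P constant ⇒ V ∝ T: P₃ = P₂; T₃ = T₂·(V₃/V₂) = 236.9 K.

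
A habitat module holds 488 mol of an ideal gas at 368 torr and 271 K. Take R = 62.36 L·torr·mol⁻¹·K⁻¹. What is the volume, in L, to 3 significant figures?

PV = nRT ⇒ V = nRT/P = (488 × 62.36 × 271) / 368

V ≈ 2.24e+04 L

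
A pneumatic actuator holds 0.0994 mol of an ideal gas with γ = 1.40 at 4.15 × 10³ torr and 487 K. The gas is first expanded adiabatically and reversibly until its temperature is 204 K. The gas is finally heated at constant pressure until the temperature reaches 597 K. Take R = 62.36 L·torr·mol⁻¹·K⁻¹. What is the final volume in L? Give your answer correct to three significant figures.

From PV = nRT: V₁ = nRT₁/P₁ = 0.7274 L.
Reversible adiabatic, γ = 1.40: P₂ = P₁·(T₂/T₁)^(γ/(γ−1)) = 197.4 torr; V₂ = V₁·(T₁/T₂)^(1/(γ−1)) = 6.405 L.
Isobaric, so V/T is constant: P₃ = P₂; V₃ = V₂·(T₃/T₂) = 18.74 L.

V₃ ≈ 18.7 L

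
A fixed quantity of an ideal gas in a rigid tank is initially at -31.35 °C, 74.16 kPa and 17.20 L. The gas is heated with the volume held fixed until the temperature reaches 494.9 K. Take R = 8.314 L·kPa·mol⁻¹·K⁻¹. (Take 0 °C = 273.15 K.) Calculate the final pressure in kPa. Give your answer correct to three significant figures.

P₂ ≈ 152 kPa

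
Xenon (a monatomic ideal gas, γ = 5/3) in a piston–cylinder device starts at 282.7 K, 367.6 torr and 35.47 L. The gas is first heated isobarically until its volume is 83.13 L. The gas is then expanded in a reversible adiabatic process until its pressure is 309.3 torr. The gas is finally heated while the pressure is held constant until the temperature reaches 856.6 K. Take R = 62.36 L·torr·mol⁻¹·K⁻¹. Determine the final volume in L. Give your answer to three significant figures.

V₄ ≈ 128 L

Isobaric, so V/T is constant: P₂ = P₁; T₂ = T₁·(V₂/V₁) = 662.6 K.
Reversible adiabatic, γ = 5/3: T₃ = T₂·(P₃/P₂)^((γ−1)/γ) = 618.3 K; V₃ = V₂·(P₂/P₃)^(1/γ) = 92.21 L.
P constant ⇒ V ∝ T: P₄ = P₃; V₄ = V₃·(T₄/T₃) = 127.7 L.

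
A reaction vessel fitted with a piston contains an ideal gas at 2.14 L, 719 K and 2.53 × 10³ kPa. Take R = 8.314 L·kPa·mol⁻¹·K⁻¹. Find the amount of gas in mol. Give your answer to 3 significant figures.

PV = nRT ⇒ n = PV/(RT) = (2.53e+03 × 2.14) / (8.314 × 719)

n ≈ 0.906 mol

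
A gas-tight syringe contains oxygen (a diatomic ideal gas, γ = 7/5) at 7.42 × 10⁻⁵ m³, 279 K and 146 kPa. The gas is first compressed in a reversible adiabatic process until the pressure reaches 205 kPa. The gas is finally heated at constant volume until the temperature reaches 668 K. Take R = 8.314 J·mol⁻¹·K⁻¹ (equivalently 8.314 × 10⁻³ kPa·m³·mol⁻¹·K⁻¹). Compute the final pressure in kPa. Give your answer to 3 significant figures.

Reversible adiabatic, γ = 7/5: T₂ = T₁·(P₂/P₁)^((γ−1)/γ) = 307.4 K; V₂ = V₁·(P₁/P₂)^(1/γ) = 5.823e-05 m³.
V constant ⇒ P ∝ T: V₃ = V₂; P₃ = P₂·(T₃/T₂) = 445.5 kPa.

P₃ ≈ 445 kPa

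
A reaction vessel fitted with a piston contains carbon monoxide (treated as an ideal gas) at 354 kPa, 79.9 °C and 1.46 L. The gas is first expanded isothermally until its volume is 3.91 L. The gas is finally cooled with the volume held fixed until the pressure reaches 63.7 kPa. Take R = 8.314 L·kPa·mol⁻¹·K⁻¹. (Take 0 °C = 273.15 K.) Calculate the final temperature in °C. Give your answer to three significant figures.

Convert: T₁ = 353.0 K.
T constant ⇒ Boyle's law P V = const: T₂ = T₁; P₂ = P₁·(V₁/V₂) = 132.2 kPa.
Isochoric, so P/T is constant: V₃ = V₂; T₃ = T₂·(P₃/P₂) = 170.1 K.

T₃ ≈ -103 °C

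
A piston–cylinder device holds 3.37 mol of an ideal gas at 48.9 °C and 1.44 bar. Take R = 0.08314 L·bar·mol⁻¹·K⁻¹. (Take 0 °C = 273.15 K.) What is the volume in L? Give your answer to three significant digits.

V ≈ 62.7 L

Convert: T = 322.05 K.
PV = nRT ⇒ V = nRT/P = (3.37 × 0.08314 × 322.05) / 1.44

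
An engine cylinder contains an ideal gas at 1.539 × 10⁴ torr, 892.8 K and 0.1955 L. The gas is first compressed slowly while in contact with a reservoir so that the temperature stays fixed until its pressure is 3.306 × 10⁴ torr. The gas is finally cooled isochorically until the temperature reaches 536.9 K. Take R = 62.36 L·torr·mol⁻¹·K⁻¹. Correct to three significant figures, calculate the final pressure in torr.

P₃ ≈ 1.99e+04 torr

Isothermal, so P V is constant: T₂ = T₁; V₂ = V₁·(P₁/P₂) = 0.09101 L.
Isochoric, so P/T is constant: V₃ = V₂; P₃ = P₂·(T₃/T₂) = 1.988e+04 torr.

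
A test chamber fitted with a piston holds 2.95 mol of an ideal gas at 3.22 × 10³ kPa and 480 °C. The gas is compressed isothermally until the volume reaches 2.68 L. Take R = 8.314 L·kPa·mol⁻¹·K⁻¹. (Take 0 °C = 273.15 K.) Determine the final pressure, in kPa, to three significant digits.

P₂ ≈ 6.89e+03 kPa

Convert: T₁ = 753.1 K.
From PV = nRT: V₁ = nRT₁/P₁ = 5.737 L.
T constant ⇒ Boyle's law P V = const: T₂ = T₁; P₂ = P₁·(V₁/V₂) = 6893 kPa.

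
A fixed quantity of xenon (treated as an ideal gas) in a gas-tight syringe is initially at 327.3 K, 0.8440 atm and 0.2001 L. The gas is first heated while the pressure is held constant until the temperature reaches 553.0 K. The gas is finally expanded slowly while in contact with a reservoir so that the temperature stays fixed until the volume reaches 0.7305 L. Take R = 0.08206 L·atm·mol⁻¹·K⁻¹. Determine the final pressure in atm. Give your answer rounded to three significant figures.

P₃ ≈ 0.391 atm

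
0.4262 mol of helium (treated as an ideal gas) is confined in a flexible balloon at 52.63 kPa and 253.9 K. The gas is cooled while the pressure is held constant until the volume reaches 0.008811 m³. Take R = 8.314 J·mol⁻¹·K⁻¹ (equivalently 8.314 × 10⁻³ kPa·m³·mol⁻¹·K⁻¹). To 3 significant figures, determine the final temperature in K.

T₂ ≈ 131 K

From PV = nRT: V₁ = nRT₁/P₁ = 0.01709 m³.
Isobaric, so V/T is constant: P₂ = P₁; T₂ = T₁·(V₂/V₁) = 130.9 K.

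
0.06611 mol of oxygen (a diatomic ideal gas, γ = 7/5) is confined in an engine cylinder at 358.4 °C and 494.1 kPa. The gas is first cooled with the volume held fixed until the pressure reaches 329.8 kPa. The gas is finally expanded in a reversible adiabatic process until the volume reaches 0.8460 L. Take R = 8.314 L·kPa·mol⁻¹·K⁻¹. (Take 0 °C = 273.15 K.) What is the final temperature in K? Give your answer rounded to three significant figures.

Convert: T₁ = 631.5 K.
From PV = nRT: V₁ = nRT₁/P₁ = 0.7025 L.
Isochoric, so P/T is constant: V₂ = V₁; T₂ = T₁·(P₂/P₁) = 421.5 K.
Reversible adiabatic, γ = 7/5: T₃ = T₂·(V₂/V₃)^(γ−1) = 391.3 K; P₃ = P₂·(V₂/V₃)^γ = 254.3 kPa.

T₃ ≈ 391 K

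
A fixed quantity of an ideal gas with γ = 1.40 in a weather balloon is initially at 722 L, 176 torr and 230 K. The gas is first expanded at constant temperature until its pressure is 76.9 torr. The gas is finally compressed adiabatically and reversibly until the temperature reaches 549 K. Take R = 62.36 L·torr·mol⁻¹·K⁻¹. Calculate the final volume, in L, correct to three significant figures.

V₃ ≈ 188 L

T constant ⇒ Boyle's law P V = const: T₂ = T₁; V₂ = V₁·(P₁/P₂) = 1652 L.
Adiabatic (γ = 1.40), T V^(γ−1) and P V^γ constant: P₃ = P₂·(T₃/T₂)^(γ/(γ−1)) = 1616 torr; V₃ = V₂·(T₂/T₃)^(1/(γ−1)) = 187.7 L.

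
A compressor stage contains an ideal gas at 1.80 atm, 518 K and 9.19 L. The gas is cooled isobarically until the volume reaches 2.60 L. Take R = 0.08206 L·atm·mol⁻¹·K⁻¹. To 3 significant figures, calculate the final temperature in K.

T₂ ≈ 147 K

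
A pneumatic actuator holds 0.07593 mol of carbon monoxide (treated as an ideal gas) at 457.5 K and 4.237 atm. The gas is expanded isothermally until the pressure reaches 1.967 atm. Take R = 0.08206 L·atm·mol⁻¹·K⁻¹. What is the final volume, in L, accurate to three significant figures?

V₂ ≈ 1.45 L

From PV = nRT: V₁ = nRT₁/P₁ = 0.6728 L.
Isothermal, so P V is constant: T₂ = T₁; V₂ = V₁·(P₁/P₂) = 1.449 L.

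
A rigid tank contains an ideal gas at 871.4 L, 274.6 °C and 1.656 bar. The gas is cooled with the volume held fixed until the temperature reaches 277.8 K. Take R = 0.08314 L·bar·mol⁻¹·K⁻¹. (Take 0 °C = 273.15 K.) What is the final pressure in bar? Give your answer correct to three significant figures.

P₂ ≈ 0.840 bar

Convert: T₁ = 547.8 K.
Isochoric, so P/T is constant: V₂ = V₁; P₂ = P₁·(T₂/T₁) = 0.8399 bar.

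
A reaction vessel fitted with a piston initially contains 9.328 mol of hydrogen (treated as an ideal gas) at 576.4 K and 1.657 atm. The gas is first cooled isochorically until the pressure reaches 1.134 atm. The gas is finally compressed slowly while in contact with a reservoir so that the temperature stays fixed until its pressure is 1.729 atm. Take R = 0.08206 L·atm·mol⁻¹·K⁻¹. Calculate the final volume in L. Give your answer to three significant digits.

V₃ ≈ 175 L

From PV = nRT: V₁ = nRT₁/P₁ = 266.3 L.
Isochoric, so P/T is constant: V₂ = V₁; T₂ = T₁·(P₂/P₁) = 394.5 K.
T constant ⇒ Boyle's law P V = const: T₃ = T₂; V₃ = V₂·(P₂/P₃) = 174.6 L.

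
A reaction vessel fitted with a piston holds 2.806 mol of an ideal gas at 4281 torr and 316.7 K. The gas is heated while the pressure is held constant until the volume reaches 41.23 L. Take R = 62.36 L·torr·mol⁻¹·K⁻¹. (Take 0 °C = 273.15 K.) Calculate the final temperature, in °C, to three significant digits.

T₂ ≈ 736 °C

From PV = nRT: V₁ = nRT₁/P₁ = 12.94 L.
P constant ⇒ V ∝ T: P₂ = P₁; T₂ = T₁·(V₂/V₁) = 1009 K.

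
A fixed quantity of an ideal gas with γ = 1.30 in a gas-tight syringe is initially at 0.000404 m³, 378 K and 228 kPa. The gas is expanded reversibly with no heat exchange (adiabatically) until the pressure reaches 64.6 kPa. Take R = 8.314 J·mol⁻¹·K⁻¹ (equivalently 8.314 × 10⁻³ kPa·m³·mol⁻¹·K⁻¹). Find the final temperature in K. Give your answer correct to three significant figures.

T₂ ≈ 283 K

Reversible adiabatic, γ = 1.30: T₂ = T₁·(P₂/P₁)^((γ−1)/γ) = 282.6 K; V₂ = V₁·(P₁/P₂)^(1/γ) = 0.001066 m³.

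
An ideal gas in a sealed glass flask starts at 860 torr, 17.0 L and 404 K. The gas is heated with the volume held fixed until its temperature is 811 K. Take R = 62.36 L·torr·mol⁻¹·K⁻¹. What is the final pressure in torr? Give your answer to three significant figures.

P₂ ≈ 1.73e+03 torr

Isochoric, so P/T is constant: V₂ = V₁; P₂ = P₁·(T₂/T₁) = 1726 torr.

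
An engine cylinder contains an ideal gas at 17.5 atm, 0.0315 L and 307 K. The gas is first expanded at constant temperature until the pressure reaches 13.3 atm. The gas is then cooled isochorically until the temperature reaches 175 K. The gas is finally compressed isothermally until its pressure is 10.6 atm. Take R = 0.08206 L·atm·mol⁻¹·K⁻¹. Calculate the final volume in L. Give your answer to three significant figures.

T constant ⇒ Boyle's law P V = const: T₂ = T₁; V₂ = V₁·(P₁/P₂) = 0.04145 L.
V constant ⇒ P ∝ T: V₃ = V₂; P₃ = P₂·(T₃/T₂) = 7.581 atm.
Isothermal, so P V is constant: T₄ = T₃; V₄ = V₃·(P₃/P₄) = 0.02964 L.

V₄ ≈ 0.0296 L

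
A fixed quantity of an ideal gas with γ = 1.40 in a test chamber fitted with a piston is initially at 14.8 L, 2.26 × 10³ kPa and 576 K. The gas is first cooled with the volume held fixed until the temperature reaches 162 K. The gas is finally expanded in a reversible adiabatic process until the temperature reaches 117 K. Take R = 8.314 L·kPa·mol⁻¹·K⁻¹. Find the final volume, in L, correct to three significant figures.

Isochoric, so P/T is constant: V₂ = V₁; P₂ = P₁·(T₂/T₁) = 635.6 kPa.
Adiabatic (γ = 1.40), T V^(γ−1) and P V^γ constant: P₃ = P₂·(T₃/T₂)^(γ/(γ−1)) = 203.5 kPa; V₃ = V₂·(T₂/T₃)^(1/(γ−1)) = 33.39 L.

V₃ ≈ 33.4 L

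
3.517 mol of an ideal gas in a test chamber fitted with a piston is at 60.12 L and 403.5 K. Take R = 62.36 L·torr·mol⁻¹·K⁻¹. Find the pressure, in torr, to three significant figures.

PV = nRT ⇒ P = nRT/V = (3.517 × 62.36 × 403.5) / 60.12

P ≈ 1.47e+03 torr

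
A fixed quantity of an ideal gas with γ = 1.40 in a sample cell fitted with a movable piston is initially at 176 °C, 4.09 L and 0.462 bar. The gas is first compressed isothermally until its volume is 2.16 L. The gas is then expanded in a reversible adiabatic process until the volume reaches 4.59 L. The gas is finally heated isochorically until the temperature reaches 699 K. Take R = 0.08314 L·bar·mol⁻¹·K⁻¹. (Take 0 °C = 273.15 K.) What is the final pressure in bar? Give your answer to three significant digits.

Convert: T₁ = 449.1 K.
Isothermal, so P V is constant: T₂ = T₁; P₂ = P₁·(V₁/V₂) = 0.8748 bar.
Reversible adiabatic, γ = 1.40: T₃ = T₂·(V₂/V₃)^(γ−1) = 332.2 K; P₃ = P₂·(V₂/V₃)^γ = 0.3045 bar.
V constant ⇒ P ∝ T: V₄ = V₃; P₄ = P₃·(T₄/T₃) = 0.6407 bar.

P₄ ≈ 0.641 bar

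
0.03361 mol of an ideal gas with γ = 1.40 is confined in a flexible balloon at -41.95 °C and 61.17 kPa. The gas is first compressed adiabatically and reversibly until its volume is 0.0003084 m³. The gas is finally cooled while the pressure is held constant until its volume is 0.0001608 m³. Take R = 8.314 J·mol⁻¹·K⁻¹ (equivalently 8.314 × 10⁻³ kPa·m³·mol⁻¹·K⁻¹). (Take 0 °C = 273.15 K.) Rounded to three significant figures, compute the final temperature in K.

Convert: T₁ = 231.2 K.
From PV = nRT: V₁ = nRT₁/P₁ = 0.001056 m³.
Adiabatic (γ = 1.40), T V^(γ−1) and P V^γ constant: T₂ = T₁·(V₁/V₂)^(γ−1) = 378.3 K; P₂ = P₁·(V₁/V₂)^γ = 342.8 kPa.
P constant ⇒ V ∝ T: P₃ = P₂; T₃ = T₂·(V₃/V₂) = 197.2 K.

T₃ ≈ 197 K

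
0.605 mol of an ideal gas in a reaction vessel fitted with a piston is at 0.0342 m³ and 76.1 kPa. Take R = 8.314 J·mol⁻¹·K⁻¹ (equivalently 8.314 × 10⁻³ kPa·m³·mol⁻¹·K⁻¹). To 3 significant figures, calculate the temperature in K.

PV = nRT ⇒ T = PV/(nR) = (76.1 × 0.0342) / (0.605 × 8.314 × 10⁻³)

T ≈ 517 K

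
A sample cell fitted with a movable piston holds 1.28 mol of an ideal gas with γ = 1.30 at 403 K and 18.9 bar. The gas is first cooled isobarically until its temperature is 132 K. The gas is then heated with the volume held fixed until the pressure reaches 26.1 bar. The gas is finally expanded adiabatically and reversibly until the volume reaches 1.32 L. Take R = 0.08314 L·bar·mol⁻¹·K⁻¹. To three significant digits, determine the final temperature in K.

T₄ ≈ 153 K

From PV = nRT: V₁ = nRT₁/P₁ = 2.269 L.
Isobaric, so V/T is constant: P₂ = P₁; V₂ = V₁·(T₂/T₁) = 0.7432 L.
V constant ⇒ P ∝ T: V₃ = V₂; T₃ = T₂·(P₃/P₂) = 182.3 K.
Reversible adiabatic, γ = 1.30: T₄ = T₃·(V₃/V₄)^(γ−1) = 153.4 K; P₄ = P₃·(V₃/V₄)^γ = 12.37 bar.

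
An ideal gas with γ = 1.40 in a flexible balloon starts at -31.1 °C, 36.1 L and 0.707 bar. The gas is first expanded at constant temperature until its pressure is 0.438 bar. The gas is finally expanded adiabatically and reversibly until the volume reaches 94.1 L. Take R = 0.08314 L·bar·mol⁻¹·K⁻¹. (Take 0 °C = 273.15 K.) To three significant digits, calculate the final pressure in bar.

Convert: T₁ = 242.0 K.
Isothermal, so P V is constant: T₂ = T₁; V₂ = V₁·(P₁/P₂) = 58.27 L.
Reversible adiabatic, γ = 1.40: T₃ = T₂·(V₂/V₃)^(γ−1) = 199.8 K; P₃ = P₂·(V₂/V₃)^γ = 0.2239 bar.

P₃ ≈ 0.224 bar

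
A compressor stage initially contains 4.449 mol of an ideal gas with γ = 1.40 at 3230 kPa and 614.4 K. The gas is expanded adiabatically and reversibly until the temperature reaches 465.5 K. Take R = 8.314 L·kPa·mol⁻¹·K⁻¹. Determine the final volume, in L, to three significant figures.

V₂ ≈ 14.1 L

From PV = nRT: V₁ = nRT₁/P₁ = 7.036 L.
Reversible adiabatic, γ = 1.40: P₂ = P₁·(T₂/T₁)^(γ/(γ−1)) = 1223 kPa; V₂ = V₁·(T₁/T₂)^(1/(γ−1)) = 14.08 L.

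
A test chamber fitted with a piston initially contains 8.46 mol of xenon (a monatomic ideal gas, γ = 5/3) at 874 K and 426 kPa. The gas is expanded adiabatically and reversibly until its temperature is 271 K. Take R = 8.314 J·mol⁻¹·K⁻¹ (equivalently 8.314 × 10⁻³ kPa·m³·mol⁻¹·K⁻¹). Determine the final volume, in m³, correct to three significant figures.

V₂ ≈ 0.836 m³

From PV = nRT: V₁ = nRT₁/P₁ = 0.1443 m³.
Reversible adiabatic, γ = 5/3: P₂ = P₁·(T₂/T₁)^(γ/(γ−1)) = 22.81 kPa; V₂ = V₁·(T₁/T₂)^(1/(γ−1)) = 0.8358 m³.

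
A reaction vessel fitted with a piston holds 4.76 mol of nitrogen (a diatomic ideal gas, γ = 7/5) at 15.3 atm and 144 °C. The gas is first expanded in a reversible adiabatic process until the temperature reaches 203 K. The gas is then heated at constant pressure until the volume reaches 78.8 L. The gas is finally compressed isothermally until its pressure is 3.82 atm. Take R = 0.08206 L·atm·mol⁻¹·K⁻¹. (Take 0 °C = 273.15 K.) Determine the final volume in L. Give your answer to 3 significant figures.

Convert: T₁ = 417.1 K.
From PV = nRT: V₁ = nRT₁/P₁ = 10.65 L.
Reversible adiabatic, γ = 7/5: P₂ = P₁·(T₂/T₁)^(γ/(γ−1)) = 1.230 atm; V₂ = V₁·(T₁/T₂)^(1/(γ−1)) = 64.47 L.
P constant ⇒ V ∝ T: P₃ = P₂; T₃ = T₂·(V₃/V₂) = 248.1 K.
Isothermal, so P V is constant: T₄ = T₃; V₄ = V₃·(P₃/P₄) = 25.37 L.

V₄ ≈ 25.4 L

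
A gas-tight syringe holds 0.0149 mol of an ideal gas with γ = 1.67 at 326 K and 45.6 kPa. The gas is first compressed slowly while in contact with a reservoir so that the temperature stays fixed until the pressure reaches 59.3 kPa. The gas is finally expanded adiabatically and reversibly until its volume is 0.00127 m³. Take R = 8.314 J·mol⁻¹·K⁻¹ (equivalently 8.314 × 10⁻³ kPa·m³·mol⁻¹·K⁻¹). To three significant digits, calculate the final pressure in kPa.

From PV = nRT: V₁ = nRT₁/P₁ = 0.0008856 m³.
T constant ⇒ Boyle's law P V = const: T₂ = T₁; V₂ = V₁·(P₁/P₂) = 0.0006810 m³.
Reversible adiabatic, γ = 1.67: T₃ = T₂·(V₂/V₃)^(γ−1) = 214.7 K; P₃ = P₂·(V₂/V₃)^γ = 20.94 kPa.

P₃ ≈ 20.9 kPa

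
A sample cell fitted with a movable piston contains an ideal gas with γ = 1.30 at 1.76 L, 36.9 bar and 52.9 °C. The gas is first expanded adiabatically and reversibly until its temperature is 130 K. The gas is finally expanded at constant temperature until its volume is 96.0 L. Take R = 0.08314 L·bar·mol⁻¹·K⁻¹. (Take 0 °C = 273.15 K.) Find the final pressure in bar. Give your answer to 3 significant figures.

P₃ ≈ 0.270 bar

Convert: T₁ = 326.0 K.
Reversible adiabatic, γ = 1.30: P₂ = P₁·(T₂/T₁)^(γ/(γ−1)) = 0.6864 bar; V₂ = V₁·(T₁/T₂)^(1/(γ−1)) = 37.73 L.
Isothermal, so P V is constant: T₃ = T₂; P₃ = P₂·(V₂/V₃) = 0.2697 bar.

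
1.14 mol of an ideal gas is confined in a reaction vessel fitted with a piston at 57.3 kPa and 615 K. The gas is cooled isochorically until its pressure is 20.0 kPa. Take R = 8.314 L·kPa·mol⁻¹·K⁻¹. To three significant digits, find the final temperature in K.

From PV = nRT: V₁ = nRT₁/P₁ = 101.7 L.
V constant ⇒ P ∝ T: V₂ = V₁; T₂ = T₁·(P₂/P₁) = 214.7 K.

T₂ ≈ 215 K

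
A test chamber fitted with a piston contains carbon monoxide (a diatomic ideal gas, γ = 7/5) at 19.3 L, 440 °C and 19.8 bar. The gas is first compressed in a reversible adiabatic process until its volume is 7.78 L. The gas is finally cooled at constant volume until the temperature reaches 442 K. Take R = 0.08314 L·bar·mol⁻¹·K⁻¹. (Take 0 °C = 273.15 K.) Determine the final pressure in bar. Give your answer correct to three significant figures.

Convert: T₁ = 713.1 K.
Reversible adiabatic, γ = 7/5: T₂ = T₁·(V₁/V₂)^(γ−1) = 1026 K; P₂ = P₁·(V₁/V₂)^γ = 70.64 bar.
Isochoric, so P/T is constant: V₃ = V₂; P₃ = P₂·(T₃/T₂) = 30.44 bar.

P₃ ≈ 30.4 bar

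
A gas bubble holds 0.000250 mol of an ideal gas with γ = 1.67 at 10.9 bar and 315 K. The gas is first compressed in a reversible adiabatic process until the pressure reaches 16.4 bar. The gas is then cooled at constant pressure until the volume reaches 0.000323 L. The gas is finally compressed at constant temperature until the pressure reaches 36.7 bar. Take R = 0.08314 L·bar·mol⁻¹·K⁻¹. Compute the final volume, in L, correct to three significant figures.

V₄ ≈ 0.000144 L

From PV = nRT: V₁ = nRT₁/P₁ = 0.0006007 L.
Reversible adiabatic, γ = 1.67: T₂ = T₁·(P₂/P₁)^((γ−1)/γ) = 371.1 K; V₂ = V₁·(P₁/P₂)^(1/γ) = 0.0004703 L.
Isobaric, so V/T is constant: P₃ = P₂; T₃ = T₂·(V₃/V₂) = 254.9 K.
Isothermal, so P V is constant: T₄ = T₃; V₄ = V₃·(P₃/P₄) = 0.0001443 L.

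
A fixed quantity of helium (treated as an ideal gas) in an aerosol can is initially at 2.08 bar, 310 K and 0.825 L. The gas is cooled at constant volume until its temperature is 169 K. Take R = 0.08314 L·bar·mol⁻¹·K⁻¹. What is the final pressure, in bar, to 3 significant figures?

P₂ ≈ 1.13 bar

V constant ⇒ P ∝ T: V₂ = V₁; P₂ = P₁·(T₂/T₁) = 1.134 bar.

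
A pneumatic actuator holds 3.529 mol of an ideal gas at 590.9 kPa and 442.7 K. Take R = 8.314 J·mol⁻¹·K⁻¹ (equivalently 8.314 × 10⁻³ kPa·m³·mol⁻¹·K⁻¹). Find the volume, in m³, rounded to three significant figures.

PV = nRT ⇒ V = nRT/P = (3.529 × 8.314 × 10⁻³ × 442.7) / 590.9

V ≈ 0.0220 m³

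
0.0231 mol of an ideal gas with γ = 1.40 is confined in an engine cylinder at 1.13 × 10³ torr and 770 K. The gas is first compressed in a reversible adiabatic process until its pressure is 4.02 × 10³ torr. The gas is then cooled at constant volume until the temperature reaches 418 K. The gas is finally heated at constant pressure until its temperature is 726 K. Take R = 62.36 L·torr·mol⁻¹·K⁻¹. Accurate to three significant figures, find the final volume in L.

From PV = nRT: V₁ = nRT₁/P₁ = 0.9816 L.
Reversible adiabatic, γ = 1.40: T₂ = T₁·(P₂/P₁)^((γ−1)/γ) = 1107 K; V₂ = V₁·(P₁/P₂)^(1/γ) = 0.3965 L.
V constant ⇒ P ∝ T: V₃ = V₂; P₃ = P₂·(T₃/T₂) = 1519 torr.
Isobaric, so V/T is constant: P₄ = P₃; V₄ = V₃·(T₄/T₃) = 0.6887 L.

V₄ ≈ 0.689 L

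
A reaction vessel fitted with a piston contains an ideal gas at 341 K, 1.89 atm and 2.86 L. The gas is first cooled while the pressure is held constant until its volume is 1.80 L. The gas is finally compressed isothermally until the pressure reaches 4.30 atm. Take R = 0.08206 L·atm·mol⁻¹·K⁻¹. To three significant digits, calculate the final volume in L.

Isobaric, so V/T is constant: P₂ = P₁; T₂ = T₁·(V₂/V₁) = 214.6 K.
T constant ⇒ Boyle's law P V = const: T₃ = T₂; V₃ = V₂·(P₂/P₃) = 0.7912 L.

V₃ ≈ 0.791 L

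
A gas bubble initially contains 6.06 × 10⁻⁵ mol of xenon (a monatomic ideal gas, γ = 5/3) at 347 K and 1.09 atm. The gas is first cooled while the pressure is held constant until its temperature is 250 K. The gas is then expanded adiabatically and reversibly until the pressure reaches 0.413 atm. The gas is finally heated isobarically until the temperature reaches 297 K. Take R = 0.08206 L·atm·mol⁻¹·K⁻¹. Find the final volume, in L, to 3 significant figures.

From PV = nRT: V₁ = nRT₁/P₁ = 0.001583 L.
P constant ⇒ V ∝ T: P₂ = P₁; V₂ = V₁·(T₂/T₁) = 0.001141 L.
Adiabatic (γ = 5/3), T V^(γ−1) and P V^γ constant: T₃ = T₂·(P₃/P₂)^((γ−1)/γ) = 169.6 K; V₃ = V₂·(P₂/P₃)^(1/γ) = 0.002042 L.
P constant ⇒ V ∝ T: P₄ = P₃; V₄ = V₃·(T₄/T₃) = 0.003576 L.

V₄ ≈ 0.00358 L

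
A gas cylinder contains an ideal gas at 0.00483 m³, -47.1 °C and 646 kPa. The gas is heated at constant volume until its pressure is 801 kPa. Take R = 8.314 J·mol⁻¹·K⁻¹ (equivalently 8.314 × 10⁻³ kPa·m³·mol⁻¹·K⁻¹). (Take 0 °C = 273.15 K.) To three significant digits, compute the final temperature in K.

T₂ ≈ 280 K

Convert: T₁ = 226.0 K.
V constant ⇒ P ∝ T: V₂ = V₁; T₂ = T₁·(P₂/P₁) = 280.3 K.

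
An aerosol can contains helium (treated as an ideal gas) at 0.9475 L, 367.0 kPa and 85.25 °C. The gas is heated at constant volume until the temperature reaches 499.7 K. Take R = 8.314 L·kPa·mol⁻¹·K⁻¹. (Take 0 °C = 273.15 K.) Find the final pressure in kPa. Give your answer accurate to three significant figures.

Convert: T₁ = 358.4 K.
V constant ⇒ P ∝ T: V₂ = V₁; P₂ = P₁·(T₂/T₁) = 511.7 kPa.

P₂ ≈ 512 kPa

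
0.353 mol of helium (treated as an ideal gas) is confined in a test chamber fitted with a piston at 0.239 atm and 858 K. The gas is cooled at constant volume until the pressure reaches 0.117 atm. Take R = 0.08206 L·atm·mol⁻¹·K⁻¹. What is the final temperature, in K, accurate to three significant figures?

From PV = nRT: V₁ = nRT₁/P₁ = 104.0 L.
Isochoric, so P/T is constant: V₂ = V₁; T₂ = T₁·(P₂/P₁) = 420.0 K.

T₂ ≈ 420 K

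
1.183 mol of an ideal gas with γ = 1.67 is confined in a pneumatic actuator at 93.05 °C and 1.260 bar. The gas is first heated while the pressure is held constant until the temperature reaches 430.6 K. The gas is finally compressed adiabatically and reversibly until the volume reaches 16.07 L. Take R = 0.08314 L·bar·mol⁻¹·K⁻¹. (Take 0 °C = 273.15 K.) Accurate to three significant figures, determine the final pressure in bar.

P₃ ≈ 4.32 bar

Convert: T₁ = 366.2 K.
From PV = nRT: V₁ = nRT₁/P₁ = 28.59 L.
Isobaric, so V/T is constant: P₂ = P₁; V₂ = V₁·(T₂/T₁) = 33.61 L.
Reversible adiabatic, γ = 1.67: T₃ = T₂·(V₂/V₃)^(γ−1) = 706.0 K; P₃ = P₂·(V₂/V₃)^γ = 4.321 bar.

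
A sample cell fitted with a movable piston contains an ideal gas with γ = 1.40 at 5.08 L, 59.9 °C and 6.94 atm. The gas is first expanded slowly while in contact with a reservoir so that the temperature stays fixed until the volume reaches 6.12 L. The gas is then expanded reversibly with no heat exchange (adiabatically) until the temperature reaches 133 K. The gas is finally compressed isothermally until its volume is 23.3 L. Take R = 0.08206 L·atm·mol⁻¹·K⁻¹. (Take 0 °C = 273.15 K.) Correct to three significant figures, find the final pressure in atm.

Convert: T₁ = 333.0 K.
T constant ⇒ Boyle's law P V = const: T₂ = T₁; P₂ = P₁·(V₁/V₂) = 5.761 atm.
Adiabatic (γ = 1.40), T V^(γ−1) and P V^γ constant: P₃ = P₂·(T₃/T₂)^(γ/(γ−1)) = 0.2318 atm; V₃ = V₂·(T₂/T₃)^(1/(γ−1)) = 60.73 L.
T constant ⇒ Boyle's law P V = const: T₄ = T₃; P₄ = P₃·(V₃/V₄) = 0.6042 atm.

P₄ ≈ 0.604 atm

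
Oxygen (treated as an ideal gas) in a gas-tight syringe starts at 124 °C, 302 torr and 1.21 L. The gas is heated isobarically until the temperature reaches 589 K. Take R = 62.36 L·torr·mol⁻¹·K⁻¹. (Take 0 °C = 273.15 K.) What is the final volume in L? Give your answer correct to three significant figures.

V₂ ≈ 1.79 L

Convert: T₁ = 397.1 K.
Isobaric, so V/T is constant: P₂ = P₁; V₂ = V₁·(T₂/T₁) = 1.795 L.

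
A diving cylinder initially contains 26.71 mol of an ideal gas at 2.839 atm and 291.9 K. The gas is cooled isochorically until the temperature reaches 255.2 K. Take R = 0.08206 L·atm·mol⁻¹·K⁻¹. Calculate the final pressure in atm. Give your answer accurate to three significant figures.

P₂ ≈ 2.48 atm

From PV = nRT: V₁ = nRT₁/P₁ = 225.4 L.
Isochoric, so P/T is constant: V₂ = V₁; P₂ = P₁·(T₂/T₁) = 2.482 atm.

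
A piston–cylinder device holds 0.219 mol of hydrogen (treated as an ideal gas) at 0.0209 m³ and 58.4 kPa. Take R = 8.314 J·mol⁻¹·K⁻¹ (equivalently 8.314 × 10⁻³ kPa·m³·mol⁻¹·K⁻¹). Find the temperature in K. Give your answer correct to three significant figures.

T ≈ 670 K

PV = nRT ⇒ T = PV/(nR) = (58.4 × 0.0209) / (0.219 × 8.314 × 10⁻³)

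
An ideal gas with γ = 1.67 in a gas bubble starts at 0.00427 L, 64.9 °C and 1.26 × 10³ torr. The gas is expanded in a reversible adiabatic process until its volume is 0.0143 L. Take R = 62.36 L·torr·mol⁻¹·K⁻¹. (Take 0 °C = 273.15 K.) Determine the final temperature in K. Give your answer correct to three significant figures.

Convert: T₁ = 338.0 K.
Reversible adiabatic, γ = 1.67: T₂ = T₁·(V₁/V₂)^(γ−1) = 150.4 K; P₂ = P₁·(V₁/V₂)^γ = 167.4 torr.

T₂ ≈ 150 K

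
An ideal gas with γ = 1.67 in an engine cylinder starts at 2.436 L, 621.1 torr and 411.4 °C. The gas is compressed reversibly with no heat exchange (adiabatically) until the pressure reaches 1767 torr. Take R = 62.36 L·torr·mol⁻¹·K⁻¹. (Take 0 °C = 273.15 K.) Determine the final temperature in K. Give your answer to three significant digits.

T₂ ≈ 1.04e+03 K

Convert: T₁ = 684.5 K.
Adiabatic (γ = 1.67), T V^(γ−1) and P V^γ constant: T₂ = T₁·(P₂/P₁)^((γ−1)/γ) = 1041 K; V₂ = V₁·(P₁/P₂)^(1/γ) = 1.302 L.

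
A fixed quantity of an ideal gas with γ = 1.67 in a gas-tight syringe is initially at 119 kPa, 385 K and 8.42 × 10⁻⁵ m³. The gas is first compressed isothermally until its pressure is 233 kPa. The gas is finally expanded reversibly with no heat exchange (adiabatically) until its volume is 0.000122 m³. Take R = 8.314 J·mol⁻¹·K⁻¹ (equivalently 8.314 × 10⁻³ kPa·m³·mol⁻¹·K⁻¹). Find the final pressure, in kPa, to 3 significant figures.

P₃ ≈ 40.8 kPa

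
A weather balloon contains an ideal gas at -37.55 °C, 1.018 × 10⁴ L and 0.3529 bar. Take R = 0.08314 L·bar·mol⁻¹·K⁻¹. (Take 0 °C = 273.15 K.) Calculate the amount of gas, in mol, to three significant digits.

Convert: T = 235.60 K.
PV = nRT ⇒ n = PV/(RT) = (0.3529 × 1.018e+04) / (0.08314 × 235.60)

n ≈ 183 mol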